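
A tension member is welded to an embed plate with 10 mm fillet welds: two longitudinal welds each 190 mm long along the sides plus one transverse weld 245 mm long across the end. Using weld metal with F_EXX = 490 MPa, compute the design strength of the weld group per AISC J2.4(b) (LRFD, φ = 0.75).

φR_n ≈ 1080 kN

t_e = 0.707 × 10 = 7.07 mm.
R_nwl = 0.6 × 490 × 7.07 × 380 × 10⁻³ = 789.9 kN (longitudinal, 2 welds).
R_nwt = 0.6 × 490 × 7.07 × 245 × 10⁻³ = 509.3 kN (transverse, base value).
(i) R_nwl + R_nwt = 1299 kN; (ii) 0.85 R_nwl + 1.5 R_nwt = 1435 kN.
R_n = max = 1435 kN [governs: (ii)]; φR_n = 1076 kN.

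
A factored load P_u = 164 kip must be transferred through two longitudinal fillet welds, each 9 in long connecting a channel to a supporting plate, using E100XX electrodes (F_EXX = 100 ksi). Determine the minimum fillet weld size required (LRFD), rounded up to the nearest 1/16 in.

w = 5/16 in

Total weld length L = 18 in.
Required throat t_e = P_u / (φ × 0.6 F_EXX × L) = 164 / (0.75 × 0.6 × 100 × 18) = 0.2025 in.
Required leg w = t_e / 0.707 = 0.2864 in → use 5/16 in.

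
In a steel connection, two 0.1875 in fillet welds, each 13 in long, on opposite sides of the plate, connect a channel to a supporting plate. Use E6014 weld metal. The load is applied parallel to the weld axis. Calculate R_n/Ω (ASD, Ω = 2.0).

E60XX → F_EXX = 60 ksi.
Effective throat t_e = 0.707 × 0.1875 = 0.1326 in.
Total length L = 26 in; A_we = 0.1326 × 26 = 3.447 in².
F_nw = 0.6 F_EXX = 0.6 × 60 = 36 ksi.
R_n = 36 × 3.447 = 124.1 kips; R_n/Ω = 124.1/2.0 = 62.04 kips.

R_n/Ω ≈ 62 kips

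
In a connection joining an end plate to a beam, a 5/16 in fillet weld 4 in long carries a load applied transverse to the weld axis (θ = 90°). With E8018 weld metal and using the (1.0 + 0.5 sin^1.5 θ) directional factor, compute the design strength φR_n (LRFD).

φR_n ≈ 47.7 kips

E80XX → F_EXX = 80 ksi.
t_e = 0.707 × 0.3125 = 0.2209 in; A_we = 0.2209 × 4 = 0.8837 in².
Directional factor: 1.0 + 0.5 sin^1.5(90°) = 1.5.
F_nw = 0.6 × 80 × 1.5 = 72 ksi.
φR_n = 0.75 × 72 × 0.8837 = 47.72 kips.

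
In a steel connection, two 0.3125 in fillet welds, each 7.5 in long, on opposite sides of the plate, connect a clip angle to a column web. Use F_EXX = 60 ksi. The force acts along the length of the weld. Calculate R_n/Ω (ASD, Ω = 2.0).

R_n/Ω ≈ 59.7 kip

Effective throat t_e = 0.707 × 0.3125 = 0.2209 in.
Total length L = 15 in; A_we = 0.2209 × 15 = 3.314 in².
F_nw = 0.6 F_EXX = 0.6 × 60 = 36 ksi.
R_n = 36 × 3.314 = 119.3 kip; R_n/Ω = 119.3/2.0 = 59.65 kip.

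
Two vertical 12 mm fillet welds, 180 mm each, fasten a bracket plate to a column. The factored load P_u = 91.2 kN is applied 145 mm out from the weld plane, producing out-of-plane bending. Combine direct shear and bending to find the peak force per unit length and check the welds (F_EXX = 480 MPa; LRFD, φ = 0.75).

f_max ≈ 1250 N/mm; adequate

L_w = 2 × 180 = 360 mm; section modulus (unit throat) S = 2 × L²/6 = 10800 mm².
Direct shear f_v = P/L_w = 91.2×10³/360 = 253.3 N/mm.
Moment M = P × e = 91.2×10³ × 145 = 13224000 N·mm; bending f_b = M/S = 1224 N/mm.
f_max = √(f_v² + f_b²) = √(253.3² + 1224²) = 1250 N/mm.
φr_n = 0.75 × 0.6 × 480 × (0.707 × 12) = 1833 N/mm → adequate.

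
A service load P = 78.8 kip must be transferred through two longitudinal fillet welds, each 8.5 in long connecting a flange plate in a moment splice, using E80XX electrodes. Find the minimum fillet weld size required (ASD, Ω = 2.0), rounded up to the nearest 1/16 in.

E80XX → F_EXX = 80 ksi.
Total weld length L = 17 in.
Required throat t_e = P × Ω / (0.6 F_EXX × L) = 78.8 × 2.0 / (0.6 × 80 × 17) = 0.1931 in.
Required leg w = t_e / 0.707 = 0.2732 in → use 5/16 in.

w = 5/16 in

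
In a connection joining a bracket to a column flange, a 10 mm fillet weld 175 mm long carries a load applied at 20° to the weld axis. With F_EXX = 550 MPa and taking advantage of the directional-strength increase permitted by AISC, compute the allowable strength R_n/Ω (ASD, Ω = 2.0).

R_n/Ω ≈ 225 kN

t_e = 0.707 × 10 = 7.07 mm; A_we = 7.07 × 175 = 1237 mm².
Directional factor: 1.0 + 0.5 sin^1.5(20°) = 1.1.
F_nw = 0.6 × 550 × 1.1 = 363 MPa.
R_n/Ω = (363 × 1237) / 2.0 × 10⁻³ = 224.6 kN.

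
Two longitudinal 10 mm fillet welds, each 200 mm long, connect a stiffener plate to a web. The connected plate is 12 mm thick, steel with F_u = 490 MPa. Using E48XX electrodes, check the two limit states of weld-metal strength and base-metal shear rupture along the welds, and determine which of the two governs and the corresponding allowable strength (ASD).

R_n/Ω ≈ 407 kN (weld metal governs)

E48XX → F_EXX = 480 MPa.
t_e = 0.707 × 10 = 7.07 mm; L = 400 mm.
Weld metal: R_n/Ω = (1/2.0) × 0.6 × 480 × 7.07 × 400 × 10⁻³ = 407.2 kN.
Base metal (shear rupture): R_n/Ω = (1/2.0) × 0.6 × 490 × 12 × 400 × 10⁻³ = 705.6 kN.
Governing: weld metal.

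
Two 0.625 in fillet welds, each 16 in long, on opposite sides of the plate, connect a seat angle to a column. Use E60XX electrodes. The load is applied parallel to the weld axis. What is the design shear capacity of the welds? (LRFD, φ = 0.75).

φR_n ≈ 382 kips

E60XX → F_EXX = 60 ksi.
Effective throat t_e = 0.707 × 0.625 = 0.4419 in.
Total length L = 32 in; A_we = 0.4419 × 32 = 14.14 in².
F_nw = 0.6 F_EXX = 0.6 × 60 = 36 ksi.
φR_n = 0.75 × 36 × 14.14 = 381.8 kips.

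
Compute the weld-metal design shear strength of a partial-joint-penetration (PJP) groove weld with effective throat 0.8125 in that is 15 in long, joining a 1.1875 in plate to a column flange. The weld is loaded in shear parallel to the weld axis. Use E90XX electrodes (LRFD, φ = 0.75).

φR_n ≈ 494 kips

E90XX → F_EXX = 90 ksi.
Effective throat (given) t_e = 0.8125 in.
A_we = 0.8125 × 15 = 12.19 in².
F_nw = 0.6 F_EXX = 54 ksi.
φR_n = 0.75 × 54 × 12.19 = 493.6 kips.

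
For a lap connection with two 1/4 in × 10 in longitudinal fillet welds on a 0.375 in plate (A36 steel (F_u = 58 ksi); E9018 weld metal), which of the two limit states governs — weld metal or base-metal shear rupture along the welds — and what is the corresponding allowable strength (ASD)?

R_n/Ω ≈ 95.4 kip (weld metal governs)

E90XX → F_EXX = 90 ksi.
t_e = 0.707 × 0.25 = 0.1767 in; L = 20 in.
Weld metal: R_n/Ω = (1/2.0) × 0.6 × 90 × 0.1767 × 20 = 95.44 kip.
Base metal (shear rupture): R_n/Ω = (1/2.0) × 0.6 × 58 × 0.375 × 20 = 130.5 kip.
Governing: weld metal.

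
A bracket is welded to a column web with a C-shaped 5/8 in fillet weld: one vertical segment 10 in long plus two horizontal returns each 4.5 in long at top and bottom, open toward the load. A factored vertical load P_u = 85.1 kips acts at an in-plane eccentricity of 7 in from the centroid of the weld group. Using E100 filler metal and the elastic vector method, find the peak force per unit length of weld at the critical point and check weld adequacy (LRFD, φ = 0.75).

f_max ≈ 13.5 kip/in; adequate

E100XX → F_EXX = 100 ksi.
Total weld length L_w = 19 in. Treat welds as unit-width lines.
Centroid: x̄ = 2×4.5×2.25 / 19 = 1.066 in from the vertical weld.
Polar moment about centroid: J = I_x + I_y = [10³/12 + 2×4.5×5²] + [10×1.066² + 2(4.5³/12 + 4.5×1.184²)] = 347.5 in³.
Direct shear f_v = P/L_w = 85.1 / 19 = 4.479 kip/in (vertical).
Torsion M = P·e = 85.1 × 7 = 595.7 kip·in.
Critical point at (x, y) = (3.434, 5) from centroid. f_tx = M·y/J = 8.571 kip/in; f_ty = M·x/J = 5.887 kip/in.
Resultant f_max = √[f_tx² + (f_v + f_ty)²] = √[8.571² + (4.479 + 5.887)²] = 13.45 kip/in.
Capacity per unit length: φr_n = 0.75 × 0.6 × 100 × (0.707 × 0.625) = 19.88 kip/in.
13.45 ≤ 19.88 → adequate.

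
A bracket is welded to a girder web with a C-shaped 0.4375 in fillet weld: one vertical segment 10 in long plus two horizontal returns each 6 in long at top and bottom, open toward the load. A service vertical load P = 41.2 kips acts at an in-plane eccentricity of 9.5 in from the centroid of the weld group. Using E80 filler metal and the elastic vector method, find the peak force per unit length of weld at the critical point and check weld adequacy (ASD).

E80XX → F_EXX = 80 ksi.
Total weld length L_w = 22 in. Treat welds as unit-width lines.
Centroid: x̄ = 2×6×3 / 22 = 1.636 in from the vertical weld.
Polar moment about centroid: J = I_x + I_y = [10³/12 + 2×6×5²] + [10×1.636² + 2(6³/12 + 6×1.364²)] = 468.4 in³.
Direct shear f_v = P/L_w = 41.2 / 22 = 1.873 kip/in (vertical).
Torsion M = P·e = 41.2 × 9.5 = 391.4 kip·in.
Critical point at (x, y) = (4.364, 5) from centroid. f_tx = M·y/J = 4.178 kip/in; f_ty = M·x/J = 3.646 kip/in.
Resultant f_max = √[f_tx² + (f_v + f_ty)²] = √[4.178² + (1.873 + 3.646)²] = 6.922 kip/in.
Capacity per unit length: r_n/Ω = (1/2.0) × 0.6 × 80 × (0.707 × 0.4375) = 7.423 kip/in.
6.922 ≤ 7.423 → adequate.

f_max ≈ 6.92 kip/in; adequate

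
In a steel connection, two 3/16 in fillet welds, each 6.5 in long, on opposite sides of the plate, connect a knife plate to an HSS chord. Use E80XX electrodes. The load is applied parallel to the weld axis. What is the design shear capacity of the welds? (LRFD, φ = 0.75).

E80XX → F_EXX = 80 ksi.
Effective throat t_e = 0.707 × 0.1875 = 0.1326 in.
Total length L = 13 in; A_we = 0.1326 × 13 = 1.723 in².
F_nw = 0.6 F_EXX = 0.6 × 80 = 48 ksi.
φR_n = 0.75 × 48 × 1.723 = 62.04 kip.

φR_n ≈ 62 kip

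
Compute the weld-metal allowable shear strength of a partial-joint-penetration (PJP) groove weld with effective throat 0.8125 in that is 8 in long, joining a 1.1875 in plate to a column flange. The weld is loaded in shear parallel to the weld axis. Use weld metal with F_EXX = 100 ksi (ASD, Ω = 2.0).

R_n/Ω ≈ 195 kip

Effective throat (given) t_e = 0.8125 in.
A_we = 0.8125 × 8 = 6.5 in².
F_nw = 0.6 F_EXX = 60 ksi.
R_n/Ω = (60 × 6.5) / 2.0 = 195 kip.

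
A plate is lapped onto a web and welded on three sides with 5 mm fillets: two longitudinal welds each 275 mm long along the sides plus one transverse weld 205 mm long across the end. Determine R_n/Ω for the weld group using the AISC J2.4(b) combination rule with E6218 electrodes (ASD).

E62XX → F_EXX = 620 MPa.
t_e = 0.707 × 5 = 3.535 mm.
R_nwl = 0.6 × 620 × 3.535 × 550 × 10⁻³ = 723.3 kN (longitudinal, 2 welds).
R_nwt = 0.6 × 620 × 3.535 × 205 × 10⁻³ = 269.6 kN (transverse, base value).
(i) R_nwl + R_nwt = 992.8 kN; (ii) 0.85 R_nwl + 1.5 R_nwt = 1019 kN.
R_n = max = 1019 kN [governs: (ii)]; R_n/Ω = 509.6 kN.

R_n/Ω ≈ 510 kN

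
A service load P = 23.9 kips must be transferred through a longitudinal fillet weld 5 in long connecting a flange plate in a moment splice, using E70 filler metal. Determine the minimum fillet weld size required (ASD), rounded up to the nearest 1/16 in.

w = 3/8 in

E70XX → F_EXX = 70 ksi.
Total weld length L = 5 in.
Required throat t_e = P × Ω / (0.6 F_EXX × L) = 23.9 × 2.0 / (0.6 × 70 × 5) = 0.2276 in.
Required leg w = t_e / 0.707 = 0.322 in → use 3/8 in.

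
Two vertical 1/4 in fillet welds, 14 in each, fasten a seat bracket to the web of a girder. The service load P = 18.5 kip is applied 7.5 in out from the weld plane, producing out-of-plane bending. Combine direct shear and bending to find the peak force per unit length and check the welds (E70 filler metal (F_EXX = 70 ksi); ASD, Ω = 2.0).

f_max ≈ 2.22 kip/in; adequate

L_w = 2 × 14 = 28 in; section modulus (unit throat) S = 2 × L²/6 = 65.33 in².
Direct shear f_v = P/L_w = 18.5/28 = 0.6607 kip/in.
Moment M = P × e = 18.5 × 7.5 = 138.75 kip·in; bending f_b = M/S = 2.124 kip/in.
f_max = √(f_v² + f_b²) = √(0.6607² + 2.124²) = 2.224 kip/in.
r_n/Ω = (1/2.0) × 0.6 × 70 × (0.707 × 0.25) = 3.712 kip/in → adequate.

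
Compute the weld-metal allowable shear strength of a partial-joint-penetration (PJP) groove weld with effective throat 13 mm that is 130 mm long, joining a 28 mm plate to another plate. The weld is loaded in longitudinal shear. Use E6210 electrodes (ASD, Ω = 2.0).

E62XX → F_EXX = 620 MPa.
Effective throat (given) t_e = 13 mm.
A_we = 13 × 130 = 1690 mm².
F_nw = 0.6 F_EXX = 372 MPa.
R_n/Ω = (372 × 1690) / 2.0 × 10⁻³ = 314.3 kN.

R_n/Ω ≈ 314 kN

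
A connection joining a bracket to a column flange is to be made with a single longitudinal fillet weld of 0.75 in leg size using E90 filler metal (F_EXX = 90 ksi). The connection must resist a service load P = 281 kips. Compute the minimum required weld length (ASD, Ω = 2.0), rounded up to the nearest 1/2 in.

L = 20 in

Throat t_e = 0.707 × 0.75 = 0.5302 in.
r_n/Ω = (0.6 × 90 × 0.5302) / 2.0 = 14.32 kip/in.
L_req = P / (r_n/Ω) = 281 / 14.32 = 19.63 in total.
Round up → use L = 20 in.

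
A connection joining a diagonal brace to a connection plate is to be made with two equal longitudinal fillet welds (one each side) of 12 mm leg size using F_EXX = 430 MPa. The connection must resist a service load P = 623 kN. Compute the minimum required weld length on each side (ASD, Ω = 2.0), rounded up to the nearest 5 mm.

L = 285 mm on each side

Throat t_e = 0.707 × 12 = 8.484 mm.
r_n/Ω = (0.6 × 430 × 8.484) / 2.0 = 1094 N/mm = 1.094 kN/mm.
L_req = P / (r_n/Ω) = 623 / 1.094 = 569.2 mm total.
Per side: 569.2 / 2 = 284.6 mm.
Round up → use L = 285 mm on each side.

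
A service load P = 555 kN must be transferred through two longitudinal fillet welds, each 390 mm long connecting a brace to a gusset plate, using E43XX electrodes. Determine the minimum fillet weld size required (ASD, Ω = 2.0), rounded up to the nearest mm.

E43XX → F_EXX = 430 MPa.
Total weld length L = 780 mm.
Required throat t_e = P × Ω / (0.6 F_EXX × L) = 555 × 2.0 / (0.6 × 430 × 780 × 10⁻³) = 5.516 mm.
Required leg w = t_e / 0.707 = 7.802 mm → use 8 mm.

w = 8 mm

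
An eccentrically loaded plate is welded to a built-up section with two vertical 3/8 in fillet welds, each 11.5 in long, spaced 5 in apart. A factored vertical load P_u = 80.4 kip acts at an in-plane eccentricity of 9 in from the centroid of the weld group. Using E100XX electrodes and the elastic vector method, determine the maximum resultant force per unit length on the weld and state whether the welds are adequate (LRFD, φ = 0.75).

f_max ≈ 13.2 kip/in; NOT adequate

E100XX → F_EXX = 100 ksi.
Total weld length L_w = 23 in. Treat welds as unit-width lines.
Polar moment about centroid: J = 2[d³/12 + d(b/2)²] = 2[11.5³/12 + 11.5×2.5²] = 397.2 in³.
Direct shear f_v = P/L_w = 80.4 / 23 = 3.496 kip/in (vertical).
Torsion M = P·e = 80.4 × 9 = 723.6 kip·in.
Critical point at (x, y) = (2.5, 5.75) from centroid. f_tx = M·y/J = 10.47 kip/in; f_ty = M·x/J = 4.554 kip/in.
Resultant f_max = √[f_tx² + (f_v + f_ty)²] = √[10.47² + (3.496 + 4.554)²] = 13.21 kip/in.
Capacity per unit length: φr_n = 0.75 × 0.6 × 100 × (0.707 × 0.375) = 11.93 kip/in.
13.21 > 11.93 → NOT adequate.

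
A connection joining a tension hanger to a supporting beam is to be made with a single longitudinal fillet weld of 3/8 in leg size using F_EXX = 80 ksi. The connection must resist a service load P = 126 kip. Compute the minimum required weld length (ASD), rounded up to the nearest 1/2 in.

L = 20 in

Throat t_e = 0.707 × 0.375 = 0.2651 in.
r_n/Ω = (0.6 × 80 × 0.2651) / 2.0 = 6.363 kip/in.
L_req = P / (r_n/Ω) = 126 / 6.363 = 19.8 in total.
Round up → use L = 20 in.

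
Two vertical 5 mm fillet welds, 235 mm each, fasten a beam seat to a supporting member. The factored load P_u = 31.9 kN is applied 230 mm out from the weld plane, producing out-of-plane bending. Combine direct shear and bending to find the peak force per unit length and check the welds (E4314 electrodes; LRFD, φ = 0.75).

f_max ≈ 404 N/mm; adequate

E43XX → F_EXX = 430 MPa.
L_w = 2 × 235 = 470 mm; section modulus (unit throat) S = 2 × L²/6 = 18410 mm².
Direct shear f_v = P/L_w = 31.9×10³/470 = 67.87 N/mm.
Moment M = P × e = 31.9×10³ × 230 = 7337000 N·mm; bending f_b = M/S = 398.6 N/mm.
f_max = √(f_v² + f_b²) = √(67.87² + 398.6²) = 404.3 N/mm.
φr_n = 0.75 × 0.6 × 430 × (0.707 × 5) = 684 N/mm → adequate.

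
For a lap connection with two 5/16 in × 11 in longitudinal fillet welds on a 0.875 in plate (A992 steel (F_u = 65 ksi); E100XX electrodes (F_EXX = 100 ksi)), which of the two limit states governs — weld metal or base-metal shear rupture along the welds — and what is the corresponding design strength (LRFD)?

t_e = 0.707 × 0.3125 = 0.2209 in; L = 22 in.
Weld metal: φR_n = 0.75 × 0.6 × 100 × 0.2209 × 22 = 218.7 kip.
Base metal (shear rupture): φR_n = 0.75 × 0.6 × 65 × 0.875 × 22 = 563.1 kip.
Governing: weld metal.

φR_n ≈ 219 kip (weld metal governs)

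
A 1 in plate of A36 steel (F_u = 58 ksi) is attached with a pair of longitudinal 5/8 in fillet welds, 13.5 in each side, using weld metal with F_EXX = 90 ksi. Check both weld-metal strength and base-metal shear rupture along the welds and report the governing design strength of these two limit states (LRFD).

φR_n ≈ 483 kips (weld metal governs)

t_e = 0.707 × 0.625 = 0.4419 in; L = 27 in.
Weld metal: φR_n = 0.75 × 0.6 × 90 × 0.4419 × 27 = 483.2 kips.
Base metal (shear rupture): φR_n = 0.75 × 0.6 × 58 × 1 × 27 = 704.7 kips.
Governing: weld metal.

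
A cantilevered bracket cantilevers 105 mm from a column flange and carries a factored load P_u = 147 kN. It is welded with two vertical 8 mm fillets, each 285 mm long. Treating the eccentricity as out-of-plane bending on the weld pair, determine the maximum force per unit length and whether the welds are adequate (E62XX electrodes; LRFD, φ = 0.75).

E62XX → F_EXX = 620 MPa.
L_w = 2 × 285 = 570 mm; section modulus (unit throat) S = 2 × L²/6 = 27080 mm².
Direct shear f_v = P/L_w = 147×10³/570 = 257.9 N/mm.
Moment M = P × e = 147×10³ × 105 = 15435000 N·mm; bending f_b = M/S = 570.1 N/mm.
f_max = √(f_v² + f_b²) = √(257.9² + 570.1²) = 625.7 N/mm.
φr_n = 0.75 × 0.6 × 620 × (0.707 × 8) = 1578 N/mm → adequate.

f_max ≈ 626 N/mm; adequate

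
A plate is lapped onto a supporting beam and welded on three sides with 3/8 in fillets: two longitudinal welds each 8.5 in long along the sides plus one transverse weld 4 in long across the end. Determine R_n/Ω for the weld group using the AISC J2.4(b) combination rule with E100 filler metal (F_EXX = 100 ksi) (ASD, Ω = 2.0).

R_n/Ω ≈ 167 kip

t_e = 0.707 × 0.375 = 0.2651 in.
R_nwl = 0.6 × 100 × 0.2651 × 17 = 270.4 kip (longitudinal, 2 welds).
R_nwt = 0.6 × 100 × 0.2651 × 4 = 63.63 kip (transverse, base value).
(i) R_nwl + R_nwt = 334.1 kip; (ii) 0.85 R_nwl + 1.5 R_nwt = 325.3 kip.
R_n = max = 334.1 kip [governs: (i)]; R_n/Ω = 167 kip.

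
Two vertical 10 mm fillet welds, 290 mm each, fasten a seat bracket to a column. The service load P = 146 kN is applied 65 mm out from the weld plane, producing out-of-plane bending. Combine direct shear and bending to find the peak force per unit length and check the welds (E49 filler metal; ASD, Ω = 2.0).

E49XX → F_EXX = 490 MPa.
L_w = 2 × 290 = 580 mm; section modulus (unit throat) S = 2 × L²/6 = 28030 mm².
Direct shear f_v = P/L_w = 146×10³/580 = 251.7 N/mm.
Moment M = P × e = 146×10³ × 65 = 9490000 N·mm; bending f_b = M/S = 338.5 N/mm.
f_max = √(f_v² + f_b²) = √(251.7² + 338.5²) = 421.9 N/mm.
r_n/Ω = (1/2.0) × 0.6 × 490 × (0.707 × 10) = 1039 N/mm → adequate.

f_max ≈ 422 N/mm; adequate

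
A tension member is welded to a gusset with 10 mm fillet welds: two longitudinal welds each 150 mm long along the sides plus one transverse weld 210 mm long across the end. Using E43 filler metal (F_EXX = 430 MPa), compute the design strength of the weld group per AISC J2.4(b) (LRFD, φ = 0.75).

t_e = 0.707 × 10 = 7.07 mm.
R_nwl = 0.6 × 430 × 7.07 × 300 × 10⁻³ = 547.2 kN (longitudinal, 2 welds).
R_nwt = 0.6 × 430 × 7.07 × 210 × 10⁻³ = 383.1 kN (transverse, base value).
(i) R_nwl + R_nwt = 930.3 kN; (ii) 0.85 R_nwl + 1.5 R_nwt = 1040 kN.
R_n = max = 1040 kN [governs: (ii)]; φR_n = 779.8 kN.

φR_n ≈ 780 kN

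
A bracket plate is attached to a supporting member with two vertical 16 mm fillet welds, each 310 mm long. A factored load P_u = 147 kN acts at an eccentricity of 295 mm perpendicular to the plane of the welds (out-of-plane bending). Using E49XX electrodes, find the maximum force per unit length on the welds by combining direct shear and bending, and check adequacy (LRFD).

f_max ≈ 1370 N/mm; adequate

E49XX → F_EXX = 490 MPa.
L_w = 2 × 310 = 620 mm; section modulus (unit throat) S = 2 × L²/6 = 32030 mm².
Direct shear f_v = P/L_w = 147×10³/620 = 237.1 N/mm.
Moment M = P × e = 147×10³ × 295 = 43365000 N·mm; bending f_b = M/S = 1354 N/mm.
f_max = √(f_v² + f_b²) = √(237.1² + 1354²) = 1374 N/mm.
φr_n = 0.75 × 0.6 × 490 × (0.707 × 16) = 2494 N/mm → adequate.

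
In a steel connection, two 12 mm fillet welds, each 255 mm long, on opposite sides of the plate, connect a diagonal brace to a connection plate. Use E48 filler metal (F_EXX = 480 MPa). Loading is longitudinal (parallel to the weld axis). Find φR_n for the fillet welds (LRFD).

φR_n ≈ 935 kN

Effective throat t_e = 0.707 × 12 = 8.484 mm.
Total length L = 510 mm; A_we = 8.484 × 510 = 4327 mm².
F_nw = 0.6 F_EXX = 0.6 × 480 = 288 MPa.
φR_n = 0.75 × 288 × 4327 × 10⁻³ = 934.6 kN.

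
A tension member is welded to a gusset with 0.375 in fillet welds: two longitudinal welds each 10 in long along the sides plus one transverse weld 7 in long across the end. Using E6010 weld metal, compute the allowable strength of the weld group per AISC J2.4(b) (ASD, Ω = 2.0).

E60XX → F_EXX = 60 ksi.
t_e = 0.707 × 0.375 = 0.2651 in.
R_nwl = 0.6 × 60 × 0.2651 × 20 = 190.9 kips (longitudinal, 2 welds).
R_nwt = 0.6 × 60 × 0.2651 × 7 = 66.81 kips (transverse, base value).
(i) R_nwl + R_nwt = 257.7 kips; (ii) 0.85 R_nwl + 1.5 R_nwt = 262.5 kips.
R_n = max = 262.5 kips [governs: (ii)]; R_n/Ω = 131.2 kips.

R_n/Ω ≈ 131 kips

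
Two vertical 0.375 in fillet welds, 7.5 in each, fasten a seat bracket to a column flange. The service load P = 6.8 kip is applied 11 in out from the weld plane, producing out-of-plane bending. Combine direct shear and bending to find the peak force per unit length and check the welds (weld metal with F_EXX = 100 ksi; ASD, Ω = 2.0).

L_w = 2 × 7.5 = 15 in; section modulus (unit throat) S = 2 × L²/6 = 18.75 in².
Direct shear f_v = P/L_w = 6.8/15 = 0.4533 kip/in.
Moment M = P × e = 6.8 × 11 = 74.8 kip·in; bending f_b = M/S = 3.989 kip/in.
f_max = √(f_v² + f_b²) = √(0.4533² + 3.989²) = 4.015 kip/in.
r_n/Ω = (1/2.0) × 0.6 × 100 × (0.707 × 0.375) = 7.954 kip/in → adequate.

f_max ≈ 4.02 kip/in; adequate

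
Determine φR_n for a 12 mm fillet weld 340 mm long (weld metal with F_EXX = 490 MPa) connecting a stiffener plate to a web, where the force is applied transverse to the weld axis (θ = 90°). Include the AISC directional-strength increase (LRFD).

t_e = 0.707 × 12 = 8.484 mm; A_we = 8.484 × 340 = 2885 mm².
Directional factor: 1.0 + 0.5 sin^1.5(90°) = 1.5.
F_nw = 0.6 × 490 × 1.5 = 441 MPa.
φR_n = 0.75 × 441 × 2885 × 10⁻³ = 954.1 kN.

φR_n ≈ 954 kN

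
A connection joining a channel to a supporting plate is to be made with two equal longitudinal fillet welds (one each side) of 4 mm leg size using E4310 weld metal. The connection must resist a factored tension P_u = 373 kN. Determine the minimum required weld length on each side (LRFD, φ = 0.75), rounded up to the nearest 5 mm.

L = 345 mm on each side

E43XX → F_EXX = 430 MPa.
Throat t_e = 0.707 × 4 = 2.828 mm.
φr_n = 0.75 × 0.6 × 430 × 2.828 × 10⁻³ = 0.5472 kN/mm.
L_req = P_u / φr_n = 373 / 0.5472 = 681.6 mm total.
Per side: 681.6 / 2 = 340.8 mm.
Round up → use L = 345 mm on each side.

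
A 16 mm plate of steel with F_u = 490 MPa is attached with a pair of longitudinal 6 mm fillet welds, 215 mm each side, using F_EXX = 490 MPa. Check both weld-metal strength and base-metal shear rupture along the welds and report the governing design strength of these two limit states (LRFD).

t_e = 0.707 × 6 = 4.242 mm; L = 430 mm.
Weld metal: φR_n = 0.75 × 0.6 × 490 × 4.242 × 430 × 10⁻³ = 402.2 kN.
Base metal (shear rupture): φR_n = 0.75 × 0.6 × 490 × 16 × 430 × 10⁻³ = 1517 kN.
Governing: weld metal.

φR_n ≈ 402 kN (weld metal governs)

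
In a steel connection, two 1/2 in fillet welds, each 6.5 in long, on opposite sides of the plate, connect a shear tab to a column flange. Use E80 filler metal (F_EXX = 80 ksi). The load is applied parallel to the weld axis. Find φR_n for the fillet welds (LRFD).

φR_n ≈ 165 kips

Effective throat t_e = 0.707 × 0.5 = 0.3535 in.
Total length L = 13 in; A_we = 0.3535 × 13 = 4.595 in².
F_nw = 0.6 F_EXX = 0.6 × 80 = 48 ksi.
φR_n = 0.75 × 48 × 4.595 = 165.4 kips.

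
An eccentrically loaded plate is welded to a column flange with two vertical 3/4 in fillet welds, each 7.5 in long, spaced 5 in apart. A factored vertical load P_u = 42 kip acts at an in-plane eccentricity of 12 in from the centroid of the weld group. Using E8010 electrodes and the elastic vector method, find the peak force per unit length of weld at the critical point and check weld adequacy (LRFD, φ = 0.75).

f_max ≈ 15.6 kip/in; adequate

E80XX → F_EXX = 80 ksi.
Total weld length L_w = 15 in. Treat welds as unit-width lines.
Polar moment about centroid: J = 2[d³/12 + d(b/2)²] = 2[7.5³/12 + 7.5×2.5²] = 164.1 in³.
Direct shear f_v = P/L_w = 42 / 15 = 2.8 kip/in (vertical).
Torsion M = P·e = 42 × 12 = 504 kip·in.
Critical point at (x, y) = (2.5, 3.75) from centroid. f_tx = M·y/J = 11.52 kip/in; f_ty = M·x/J = 7.68 kip/in.
Resultant f_max = √[f_tx² + (f_v + f_ty)²] = √[11.52² + (2.8 + 7.68)²] = 15.57 kip/in.
Capacity per unit length: φr_n = 0.75 × 0.6 × 80 × (0.707 × 0.75) = 19.09 kip/in.
15.57 ≤ 19.09 → adequate.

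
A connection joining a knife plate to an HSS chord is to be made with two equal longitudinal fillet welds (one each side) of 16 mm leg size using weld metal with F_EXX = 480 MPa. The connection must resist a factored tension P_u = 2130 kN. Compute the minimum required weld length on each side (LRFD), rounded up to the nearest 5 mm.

L = 440 mm on each side

Throat t_e = 0.707 × 16 = 11.31 mm.
φr_n = 0.75 × 0.6 × 480 × 11.31 × 10⁻³ = 2.443 kN/mm.
L_req = P_u / φr_n = 2130 / 2.443 = 871.7 mm total.
Per side: 871.7 / 2 = 435.9 mm.
Round up → use L = 440 mm on each side.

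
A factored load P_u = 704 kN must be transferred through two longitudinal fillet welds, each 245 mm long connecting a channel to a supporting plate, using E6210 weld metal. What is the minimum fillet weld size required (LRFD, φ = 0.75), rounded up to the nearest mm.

w = 8 mm

E62XX → F_EXX = 620 MPa.
Total weld length L = 490 mm.
Required throat t_e = P_u / (φ × 0.6 F_EXX × L) = 704 / (0.75 × 0.6 × 620 × 490 × 10⁻³) = 5.15 mm.
Required leg w = t_e / 0.707 = 7.284 mm → use 8 mm.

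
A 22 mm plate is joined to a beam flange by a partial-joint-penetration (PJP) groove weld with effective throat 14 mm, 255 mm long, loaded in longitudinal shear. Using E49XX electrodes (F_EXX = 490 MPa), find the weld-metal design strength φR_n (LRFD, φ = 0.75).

Effective throat (given) t_e = 14 mm.
A_we = 14 × 255 = 3570 mm².
F_nw = 0.6 F_EXX = 294 MPa.
φR_n = 0.75 × 294 × 3570 × 10⁻³ = 787.2 kN.

φR_n ≈ 787 kN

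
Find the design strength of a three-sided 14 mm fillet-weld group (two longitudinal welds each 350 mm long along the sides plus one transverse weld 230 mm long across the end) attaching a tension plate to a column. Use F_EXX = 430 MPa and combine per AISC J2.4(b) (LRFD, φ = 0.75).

φR_n ≈ 1800 kN

t_e = 0.707 × 14 = 9.898 mm.
R_nwl = 0.6 × 430 × 9.898 × 700 × 10⁻³ = 1788 kN (longitudinal, 2 welds).
R_nwt = 0.6 × 430 × 9.898 × 230 × 10⁻³ = 587.3 kN (transverse, base value).
(i) R_nwl + R_nwt = 2375 kN; (ii) 0.85 R_nwl + 1.5 R_nwt = 2400 kN.
R_n = max = 2400 kN [governs: (ii)]; φR_n = 1800 kN.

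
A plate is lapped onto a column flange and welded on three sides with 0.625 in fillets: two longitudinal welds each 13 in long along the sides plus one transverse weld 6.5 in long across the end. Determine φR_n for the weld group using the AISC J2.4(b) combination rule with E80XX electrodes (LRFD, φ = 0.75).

E80XX → F_EXX = 80 ksi.
t_e = 0.707 × 0.625 = 0.4419 in.
R_nwl = 0.6 × 80 × 0.4419 × 26 = 551.5 kips (longitudinal, 2 welds).
R_nwt = 0.6 × 80 × 0.4419 × 6.5 = 137.9 kips (transverse, base value).
(i) R_nwl + R_nwt = 689.3 kips; (ii) 0.85 R_nwl + 1.5 R_nwt = 675.5 kips.
R_n = max = 689.3 kips [governs: (i)]; φR_n = 517 kips.

φR_n ≈ 517 kips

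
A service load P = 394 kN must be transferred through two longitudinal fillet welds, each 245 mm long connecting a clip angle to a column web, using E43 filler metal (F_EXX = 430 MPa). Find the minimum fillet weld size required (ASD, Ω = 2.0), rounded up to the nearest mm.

Total weld length L = 490 mm.
Required throat t_e = P × Ω / (0.6 F_EXX × L) = 394 × 2.0 / (0.6 × 430 × 490 × 10⁻³) = 6.233 mm.
Required leg w = t_e / 0.707 = 8.816 mm → use 9 mm.

w = 9 mm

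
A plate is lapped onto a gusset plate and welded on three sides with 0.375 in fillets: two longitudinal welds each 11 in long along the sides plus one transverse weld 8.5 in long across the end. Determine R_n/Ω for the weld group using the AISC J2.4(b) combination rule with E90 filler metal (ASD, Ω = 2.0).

E90XX → F_EXX = 90 ksi.
t_e = 0.707 × 0.375 = 0.2651 in.
R_nwl = 0.6 × 90 × 0.2651 × 22 = 315 kip (longitudinal, 2 welds).
R_nwt = 0.6 × 90 × 0.2651 × 8.5 = 121.7 kip (transverse, base value).
(i) R_nwl + R_nwt = 436.7 kip; (ii) 0.85 R_nwl + 1.5 R_nwt = 450.3 kip.
R_n = max = 450.3 kip [governs: (ii)]; R_n/Ω = 225.1 kip.

R_n/Ω ≈ 225 kip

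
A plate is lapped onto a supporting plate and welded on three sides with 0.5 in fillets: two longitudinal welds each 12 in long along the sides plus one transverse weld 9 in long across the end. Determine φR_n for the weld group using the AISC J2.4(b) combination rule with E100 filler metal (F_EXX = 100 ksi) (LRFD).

φR_n ≈ 539 kip

t_e = 0.707 × 0.5 = 0.3535 in.
R_nwl = 0.6 × 100 × 0.3535 × 24 = 509 kip (longitudinal, 2 welds).
R_nwt = 0.6 × 100 × 0.3535 × 9 = 190.9 kip (transverse, base value).
(i) R_nwl + R_nwt = 699.9 kip; (ii) 0.85 R_nwl + 1.5 R_nwt = 719 kip.
R_n = max = 719 kip [governs: (ii)]; φR_n = 539.3 kip.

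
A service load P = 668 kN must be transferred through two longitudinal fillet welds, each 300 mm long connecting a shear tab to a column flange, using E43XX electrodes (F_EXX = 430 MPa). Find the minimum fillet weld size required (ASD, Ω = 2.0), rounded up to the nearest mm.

w = 13 mm

Total weld length L = 600 mm.
Required throat t_e = P × Ω / (0.6 F_EXX × L) = 668 × 2.0 / (0.6 × 430 × 600 × 10⁻³) = 8.63 mm.
Required leg w = t_e / 0.707 = 12.21 mm → use 13 mm.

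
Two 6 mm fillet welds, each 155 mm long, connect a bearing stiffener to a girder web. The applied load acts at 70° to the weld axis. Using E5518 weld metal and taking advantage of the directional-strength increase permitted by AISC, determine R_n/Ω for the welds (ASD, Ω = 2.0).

E55XX → F_EXX = 550 MPa.
t_e = 0.707 × 6 = 4.242 mm; A_we = 4.242 × 310 = 1315 mm².
Directional factor: 1.0 + 0.5 sin^1.5(70°) = 1.455.
F_nw = 0.6 × 550 × 1.455 = 480.3 MPa.
R_n/Ω = (480.3 × 1315) / 2.0 × 10⁻³ = 315.8 kN.

R_n/Ω ≈ 316 kN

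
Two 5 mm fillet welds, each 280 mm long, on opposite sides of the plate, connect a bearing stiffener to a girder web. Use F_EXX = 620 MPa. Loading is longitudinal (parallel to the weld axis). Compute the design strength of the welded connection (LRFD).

φR_n ≈ 552 kN

Effective throat t_e = 0.707 × 5 = 3.535 mm.
Total length L = 560 mm; A_we = 3.535 × 560 = 1980 mm².
F_nw = 0.6 F_EXX = 0.6 × 620 = 372 MPa.
φR_n = 0.75 × 372 × 1980 × 10⁻³ = 552.3 kN.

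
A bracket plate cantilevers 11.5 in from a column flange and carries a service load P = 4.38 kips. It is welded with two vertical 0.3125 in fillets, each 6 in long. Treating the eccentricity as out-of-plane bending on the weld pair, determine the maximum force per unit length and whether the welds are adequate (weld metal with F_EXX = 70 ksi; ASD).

L_w = 2 × 6 = 12 in; section modulus (unit throat) S = 2 × L²/6 = 12 in².
Direct shear f_v = P/L_w = 4.38/12 = 0.365 kip/in.
Moment M = P × e = 4.38 × 11.5 = 50.37 kip·in; bending f_b = M/S = 4.197 kip/in.
f_max = √(f_v² + f_b²) = √(0.365² + 4.197²) = 4.213 kip/in.
r_n/Ω = (1/2.0) × 0.6 × 70 × (0.707 × 0.3125) = 4.64 kip/in → adequate.

f_max ≈ 4.21 kip/in; adequate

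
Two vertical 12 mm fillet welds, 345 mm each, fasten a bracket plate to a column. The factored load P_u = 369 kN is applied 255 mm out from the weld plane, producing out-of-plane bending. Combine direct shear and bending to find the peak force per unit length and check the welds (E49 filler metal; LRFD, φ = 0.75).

f_max ≈ 2430 N/mm; NOT adequate

E49XX → F_EXX = 490 MPa.
L_w = 2 × 345 = 690 mm; section modulus (unit throat) S = 2 × L²/6 = 39680 mm².
Direct shear f_v = P/L_w = 369×10³/690 = 534.8 N/mm.
Moment M = P × e = 369×10³ × 255 = 94095000 N·mm; bending f_b = M/S = 2372 N/mm.
f_max = √(f_v² + f_b²) = √(534.8² + 2372²) = 2431 N/mm.
φr_n = 0.75 × 0.6 × 490 × (0.707 × 12) = 1871 N/mm → NOT adequate.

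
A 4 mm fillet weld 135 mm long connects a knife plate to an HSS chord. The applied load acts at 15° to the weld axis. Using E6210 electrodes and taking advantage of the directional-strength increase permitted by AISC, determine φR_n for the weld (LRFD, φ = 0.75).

E62XX → F_EXX = 620 MPa.
t_e = 0.707 × 4 = 2.828 mm; A_we = 2.828 × 135 = 381.8 mm².
Directional factor: 1.0 + 0.5 sin^1.5(15°) = 1.066.
F_nw = 0.6 × 620 × 1.066 = 396.5 MPa.
φR_n = 0.75 × 396.5 × 381.8 × 10⁻³ = 113.5 kN.

φR_n ≈ 114 kN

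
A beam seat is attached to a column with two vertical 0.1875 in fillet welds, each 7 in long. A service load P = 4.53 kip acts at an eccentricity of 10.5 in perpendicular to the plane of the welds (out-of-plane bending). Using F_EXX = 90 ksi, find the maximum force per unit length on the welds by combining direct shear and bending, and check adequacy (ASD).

f_max ≈ 2.93 kip/in; adequate

L_w = 2 × 7 = 14 in; section modulus (unit throat) S = 2 × L²/6 = 16.33 in².
Direct shear f_v = P/L_w = 4.53/14 = 0.3236 kip/in.
Moment M = P × e = 4.53 × 10.5 = 47.565 kip·in; bending f_b = M/S = 2.912 kip/in.
f_max = √(f_v² + f_b²) = √(0.3236² + 2.912²) = 2.93 kip/in.
r_n/Ω = (1/2.0) × 0.6 × 90 × (0.707 × 0.1875) = 3.579 kip/in → adequate.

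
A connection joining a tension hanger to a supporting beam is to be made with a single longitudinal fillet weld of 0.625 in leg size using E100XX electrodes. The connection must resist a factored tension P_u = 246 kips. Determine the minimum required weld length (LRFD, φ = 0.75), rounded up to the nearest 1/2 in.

L = 12.5 in

E100XX → F_EXX = 100 ksi.
Throat t_e = 0.707 × 0.625 = 0.4419 in.
φr_n = 0.75 × 0.6 × 100 × 0.4419 = 19.88 kips/in.
L_req = P_u / φr_n = 246 / 19.88 = 12.37 in total.
Round up → use L = 12.5 in.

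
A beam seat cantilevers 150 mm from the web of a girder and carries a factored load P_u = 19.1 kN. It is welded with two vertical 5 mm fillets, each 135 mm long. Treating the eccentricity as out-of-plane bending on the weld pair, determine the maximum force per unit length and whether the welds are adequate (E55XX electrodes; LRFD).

E55XX → F_EXX = 550 MPa.
L_w = 2 × 135 = 270 mm; section modulus (unit throat) S = 2 × L²/6 = 6075 mm².
Direct shear f_v = P/L_w = 19.1×10³/270 = 70.74 N/mm.
Moment M = P × e = 19.1×10³ × 150 = 2865000 N·mm; bending f_b = M/S = 471.6 N/mm.
f_max = √(f_v² + f_b²) = √(70.74² + 471.6²) = 476.9 N/mm.
φr_n = 0.75 × 0.6 × 550 × (0.707 × 5) = 874.9 N/mm → adequate.

f_max ≈ 477 N/mm; adequate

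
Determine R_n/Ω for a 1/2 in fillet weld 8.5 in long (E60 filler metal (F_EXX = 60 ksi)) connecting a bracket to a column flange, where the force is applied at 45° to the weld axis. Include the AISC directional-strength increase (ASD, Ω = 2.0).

R_n/Ω ≈ 70.2 kip

t_e = 0.707 × 0.5 = 0.3535 in; A_we = 0.3535 × 8.5 = 3.005 in².
Directional factor: 1.0 + 0.5 sin^1.5(45°) = 1.297.
F_nw = 0.6 × 60 × 1.297 = 46.7 ksi.
R_n/Ω = (46.7 × 3.005) / 2.0 = 70.17 kip.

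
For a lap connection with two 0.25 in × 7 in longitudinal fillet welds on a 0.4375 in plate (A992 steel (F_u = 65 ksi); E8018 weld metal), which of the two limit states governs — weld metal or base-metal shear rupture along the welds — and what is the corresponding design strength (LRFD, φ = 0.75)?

E80XX → F_EXX = 80 ksi.
t_e = 0.707 × 0.25 = 0.1767 in; L = 14 in.
Weld metal: φR_n = 0.75 × 0.6 × 80 × 0.1767 × 14 = 89.08 kips.
Base metal (shear rupture): φR_n = 0.75 × 0.6 × 65 × 0.4375 × 14 = 179.2 kips.
Governing: weld metal.

φR_n ≈ 89.1 kips (weld metal governs)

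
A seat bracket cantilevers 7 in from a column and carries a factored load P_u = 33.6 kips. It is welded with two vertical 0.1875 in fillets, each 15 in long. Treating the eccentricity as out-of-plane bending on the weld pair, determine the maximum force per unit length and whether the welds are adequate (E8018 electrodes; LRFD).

f_max ≈ 3.33 kip/in; adequate

E80XX → F_EXX = 80 ksi.
L_w = 2 × 15 = 30 in; section modulus (unit throat) S = 2 × L²/6 = 75 in².
Direct shear f_v = P/L_w = 33.6/30 = 1.12 kip/in.
Moment M = P × e = 33.6 × 7 = 235.2 kip·in; bending f_b = M/S = 3.136 kip/in.
f_max = √(f_v² + f_b²) = √(1.12² + 3.136²) = 3.33 kip/in.
φr_n = 0.75 × 0.6 × 80 × (0.707 × 0.1875) = 4.772 kip/in → adequate.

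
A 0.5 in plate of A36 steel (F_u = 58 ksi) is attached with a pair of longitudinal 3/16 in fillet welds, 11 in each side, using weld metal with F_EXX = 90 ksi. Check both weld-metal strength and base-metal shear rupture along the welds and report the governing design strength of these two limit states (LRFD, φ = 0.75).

t_e = 0.707 × 0.1875 = 0.1326 in; L = 22 in.
Weld metal: φR_n = 0.75 × 0.6 × 90 × 0.1326 × 22 = 118.1 kips.
Base metal (shear rupture): φR_n = 0.75 × 0.6 × 58 × 0.5 × 22 = 287.1 kips.
Governing: weld metal.

φR_n ≈ 118 kips (weld metal governs)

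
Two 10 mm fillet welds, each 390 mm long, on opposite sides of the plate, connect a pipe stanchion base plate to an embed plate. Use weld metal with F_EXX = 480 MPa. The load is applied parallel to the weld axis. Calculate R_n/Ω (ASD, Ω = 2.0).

R_n/Ω ≈ 794 kN

Effective throat t_e = 0.707 × 10 = 7.07 mm.
Total length L = 780 mm; A_we = 7.07 × 780 = 5515 mm².
F_nw = 0.6 F_EXX = 0.6 × 480 = 288 MPa.
R_n = 288 × 5515 × 10⁻³ = 1588 kN; R_n/Ω = 1588/2.0 = 794.1 kN.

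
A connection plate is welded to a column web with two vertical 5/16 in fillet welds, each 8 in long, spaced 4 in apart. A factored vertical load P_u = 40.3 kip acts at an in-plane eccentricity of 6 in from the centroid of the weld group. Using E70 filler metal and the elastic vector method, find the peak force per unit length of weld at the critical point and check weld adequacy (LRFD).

f_max ≈ 8.67 kip/in; NOT adequate

E70XX → F_EXX = 70 ksi.
Total weld length L_w = 16 in. Treat welds as unit-width lines.
Polar moment about centroid: J = 2[d³/12 + d(b/2)²] = 2[8³/12 + 8×2²] = 149.3 in³.
Direct shear f_v = P/L_w = 40.3 / 16 = 2.519 kip/in (vertical).
Torsion M = P·e = 40.3 × 6 = 241.8 kip·in.
Critical point at (x, y) = (2, 4) from centroid. f_tx = M·y/J = 6.477 kip/in; f_ty = M·x/J = 3.238 kip/in.
Resultant f_max = √[f_tx² + (f_v + f_ty)²] = √[6.477² + (2.519 + 3.238)²] = 8.666 kip/in.
Capacity per unit length: φr_n = 0.75 × 0.6 × 70 × (0.707 × 0.3125) = 6.96 kip/in.
8.666 > 6.96 → NOT adequate.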